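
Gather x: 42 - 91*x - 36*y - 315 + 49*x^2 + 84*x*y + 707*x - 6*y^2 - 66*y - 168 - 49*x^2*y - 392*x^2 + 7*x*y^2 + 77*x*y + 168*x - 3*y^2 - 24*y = x^2*(-49*y - 343) + x*(7*y^2 + 161*y + 784) - 9*y^2 - 126*y - 441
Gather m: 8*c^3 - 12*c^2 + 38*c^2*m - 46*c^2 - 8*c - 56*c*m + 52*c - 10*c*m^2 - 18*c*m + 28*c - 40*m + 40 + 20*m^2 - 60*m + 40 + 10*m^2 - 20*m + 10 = 8*c^3 - 58*c^2 + 72*c + m^2*(30 - 10*c) + m*(38*c^2 - 74*c - 120) + 90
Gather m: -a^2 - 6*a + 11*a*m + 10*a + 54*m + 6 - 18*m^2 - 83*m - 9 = -a^2 + 4*a - 18*m^2 + m*(11*a - 29) - 3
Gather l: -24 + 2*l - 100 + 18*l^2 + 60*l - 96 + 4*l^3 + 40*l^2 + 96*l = 4*l^3 + 58*l^2 + 158*l - 220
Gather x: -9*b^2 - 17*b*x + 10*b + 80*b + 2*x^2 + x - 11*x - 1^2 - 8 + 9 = -9*b^2 + 90*b + 2*x^2 + x*(-17*b - 10)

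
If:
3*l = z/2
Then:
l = z/6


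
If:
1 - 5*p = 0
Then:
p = 1/5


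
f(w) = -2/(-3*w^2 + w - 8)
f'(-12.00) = 0.00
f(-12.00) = 0.00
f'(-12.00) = 0.00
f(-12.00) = 0.00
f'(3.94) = -0.02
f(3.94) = 0.04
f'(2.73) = -0.04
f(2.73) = 0.07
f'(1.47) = -0.09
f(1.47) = 0.15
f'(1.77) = -0.08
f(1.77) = 0.13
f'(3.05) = -0.03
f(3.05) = 0.06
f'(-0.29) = 0.08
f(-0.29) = 0.23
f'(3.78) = -0.02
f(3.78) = 0.04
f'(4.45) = -0.01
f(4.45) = 0.03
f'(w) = -2*(6*w - 1)/(-3*w^2 + w - 8)^2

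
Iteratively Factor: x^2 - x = (x)*(x - 1)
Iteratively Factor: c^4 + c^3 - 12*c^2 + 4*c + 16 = (c - 2)*(c^3 + 3*c^2 - 6*c - 8) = (c - 2)*(c + 4)*(c^2 - c - 2) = (c - 2)^2*(c + 4)*(c + 1)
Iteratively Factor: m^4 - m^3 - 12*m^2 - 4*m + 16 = (m - 4)*(m^3 + 3*m^2 - 4) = (m - 4)*(m + 2)*(m^2 + m - 2) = (m - 4)*(m + 2)^2*(m - 1)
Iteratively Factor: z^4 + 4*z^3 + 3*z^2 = (z + 3)*(z^3 + z^2) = z*(z + 3)*(z^2 + z) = z^2*(z + 3)*(z + 1)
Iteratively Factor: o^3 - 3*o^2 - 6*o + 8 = (o - 4)*(o^2 + o - 2) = (o - 4)*(o - 1)*(o + 2)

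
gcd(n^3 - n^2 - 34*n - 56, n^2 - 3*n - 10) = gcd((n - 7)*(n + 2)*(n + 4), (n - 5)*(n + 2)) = n + 2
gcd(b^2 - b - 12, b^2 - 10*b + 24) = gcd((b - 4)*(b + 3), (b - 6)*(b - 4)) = b - 4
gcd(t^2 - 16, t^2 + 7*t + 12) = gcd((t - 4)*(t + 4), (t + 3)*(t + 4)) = t + 4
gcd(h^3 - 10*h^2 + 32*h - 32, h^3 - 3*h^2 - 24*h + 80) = h^2 - 8*h + 16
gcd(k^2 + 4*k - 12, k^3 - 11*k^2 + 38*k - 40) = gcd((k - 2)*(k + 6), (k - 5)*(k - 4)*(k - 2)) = k - 2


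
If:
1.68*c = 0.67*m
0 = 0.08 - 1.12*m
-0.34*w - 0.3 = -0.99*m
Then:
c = 0.03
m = 0.07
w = -0.67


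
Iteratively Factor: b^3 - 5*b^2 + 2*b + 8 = (b + 1)*(b^2 - 6*b + 8) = (b - 2)*(b + 1)*(b - 4)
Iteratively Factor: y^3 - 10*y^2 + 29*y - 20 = (y - 4)*(y^2 - 6*y + 5) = (y - 4)*(y - 1)*(y - 5)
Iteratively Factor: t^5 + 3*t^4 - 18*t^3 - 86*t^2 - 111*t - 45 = (t + 3)*(t^4 - 18*t^2 - 32*t - 15) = (t - 5)*(t + 3)*(t^3 + 5*t^2 + 7*t + 3) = (t - 5)*(t + 1)*(t + 3)*(t^2 + 4*t + 3) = (t - 5)*(t + 1)^2*(t + 3)*(t + 3)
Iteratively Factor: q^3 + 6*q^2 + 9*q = (q)*(q^2 + 6*q + 9) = q*(q + 3)*(q + 3)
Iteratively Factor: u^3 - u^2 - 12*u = (u)*(u^2 - u - 12) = u*(u + 3)*(u - 4)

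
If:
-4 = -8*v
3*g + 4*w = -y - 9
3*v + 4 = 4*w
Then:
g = -y/3 - 29/6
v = 1/2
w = 11/8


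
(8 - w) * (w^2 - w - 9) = -w^3 + 9*w^2 + w - 72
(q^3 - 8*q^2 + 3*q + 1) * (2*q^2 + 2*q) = 2*q^5 - 14*q^4 - 10*q^3 + 8*q^2 + 2*q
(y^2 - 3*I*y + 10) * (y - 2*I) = y^3 - 5*I*y^2 + 4*y - 20*I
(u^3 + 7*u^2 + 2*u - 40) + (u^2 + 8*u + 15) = u^3 + 8*u^2 + 10*u - 25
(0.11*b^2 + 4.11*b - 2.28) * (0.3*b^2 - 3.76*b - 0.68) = 0.033*b^4 + 0.8194*b^3 - 16.2124*b^2 + 5.778*b + 1.5504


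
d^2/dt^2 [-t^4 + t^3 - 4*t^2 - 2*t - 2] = -12*t^2 + 6*t - 8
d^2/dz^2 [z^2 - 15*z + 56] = 2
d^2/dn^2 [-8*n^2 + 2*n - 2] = -16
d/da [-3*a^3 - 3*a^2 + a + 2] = -9*a^2 - 6*a + 1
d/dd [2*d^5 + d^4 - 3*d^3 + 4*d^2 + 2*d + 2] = 10*d^4 + 4*d^3 - 9*d^2 + 8*d + 2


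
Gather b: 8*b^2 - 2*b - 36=8*b^2 - 2*b - 36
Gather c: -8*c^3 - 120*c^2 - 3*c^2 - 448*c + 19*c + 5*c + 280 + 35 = -8*c^3 - 123*c^2 - 424*c + 315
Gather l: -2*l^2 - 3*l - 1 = -2*l^2 - 3*l - 1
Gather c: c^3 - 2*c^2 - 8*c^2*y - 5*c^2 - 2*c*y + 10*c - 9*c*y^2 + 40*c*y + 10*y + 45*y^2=c^3 + c^2*(-8*y - 7) + c*(-9*y^2 + 38*y + 10) + 45*y^2 + 10*y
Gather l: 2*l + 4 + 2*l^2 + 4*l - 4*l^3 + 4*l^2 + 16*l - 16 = -4*l^3 + 6*l^2 + 22*l - 12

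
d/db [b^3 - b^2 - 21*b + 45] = 3*b^2 - 2*b - 21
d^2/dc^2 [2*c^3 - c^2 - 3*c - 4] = 12*c - 2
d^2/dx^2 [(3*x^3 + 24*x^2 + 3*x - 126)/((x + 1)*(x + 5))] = 24*(-4*x^3 - 39*x^2 - 174*x - 283)/(x^6 + 18*x^5 + 123*x^4 + 396*x^3 + 615*x^2 + 450*x + 125)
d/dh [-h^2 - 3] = -2*h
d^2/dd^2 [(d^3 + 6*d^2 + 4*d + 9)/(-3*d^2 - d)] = 2*(-19*d^3 - 243*d^2 - 81*d - 9)/(d^3*(27*d^3 + 27*d^2 + 9*d + 1))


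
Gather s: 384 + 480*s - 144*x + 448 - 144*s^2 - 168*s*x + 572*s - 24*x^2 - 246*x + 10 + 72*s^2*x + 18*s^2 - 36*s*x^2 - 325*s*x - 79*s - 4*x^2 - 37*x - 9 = s^2*(72*x - 126) + s*(-36*x^2 - 493*x + 973) - 28*x^2 - 427*x + 833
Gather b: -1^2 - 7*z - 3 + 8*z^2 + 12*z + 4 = 8*z^2 + 5*z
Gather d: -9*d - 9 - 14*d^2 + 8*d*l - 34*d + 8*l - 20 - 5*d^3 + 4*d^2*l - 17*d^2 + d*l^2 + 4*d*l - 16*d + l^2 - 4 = -5*d^3 + d^2*(4*l - 31) + d*(l^2 + 12*l - 59) + l^2 + 8*l - 33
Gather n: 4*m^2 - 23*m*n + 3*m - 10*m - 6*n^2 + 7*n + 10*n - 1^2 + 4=4*m^2 - 7*m - 6*n^2 + n*(17 - 23*m) + 3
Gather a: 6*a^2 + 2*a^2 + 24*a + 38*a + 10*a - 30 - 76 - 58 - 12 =8*a^2 + 72*a - 176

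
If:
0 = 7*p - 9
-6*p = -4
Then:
No Solution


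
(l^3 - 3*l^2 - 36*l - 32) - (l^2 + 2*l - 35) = l^3 - 4*l^2 - 38*l + 3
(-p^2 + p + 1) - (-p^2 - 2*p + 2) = 3*p - 1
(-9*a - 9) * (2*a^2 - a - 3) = -18*a^3 - 9*a^2 + 36*a + 27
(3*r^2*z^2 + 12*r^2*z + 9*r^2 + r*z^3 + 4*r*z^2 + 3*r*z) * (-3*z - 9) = -9*r^2*z^3 - 63*r^2*z^2 - 135*r^2*z - 81*r^2 - 3*r*z^4 - 21*r*z^3 - 45*r*z^2 - 27*r*z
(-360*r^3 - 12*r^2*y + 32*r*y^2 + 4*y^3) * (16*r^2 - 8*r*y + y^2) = -5760*r^5 + 2688*r^4*y + 248*r^3*y^2 - 204*r^2*y^3 + 4*y^5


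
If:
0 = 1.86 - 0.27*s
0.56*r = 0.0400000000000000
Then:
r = 0.07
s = 6.89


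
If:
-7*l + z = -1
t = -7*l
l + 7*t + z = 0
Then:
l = -1/41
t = 7/41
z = -48/41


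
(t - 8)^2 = t^2 - 16*t + 64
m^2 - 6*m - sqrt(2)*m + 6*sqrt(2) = (m - 6)*(m - sqrt(2))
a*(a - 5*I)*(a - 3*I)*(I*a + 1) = I*a^4 + 9*a^3 - 23*I*a^2 - 15*a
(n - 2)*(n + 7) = n^2 + 5*n - 14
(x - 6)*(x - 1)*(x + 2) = x^3 - 5*x^2 - 8*x + 12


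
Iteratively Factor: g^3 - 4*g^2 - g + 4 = (g + 1)*(g^2 - 5*g + 4) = (g - 4)*(g + 1)*(g - 1)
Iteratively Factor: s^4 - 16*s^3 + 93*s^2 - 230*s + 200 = (s - 2)*(s^3 - 14*s^2 + 65*s - 100) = (s - 4)*(s - 2)*(s^2 - 10*s + 25) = (s - 5)*(s - 4)*(s - 2)*(s - 5)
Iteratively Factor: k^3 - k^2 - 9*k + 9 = (k - 3)*(k^2 + 2*k - 3) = (k - 3)*(k - 1)*(k + 3)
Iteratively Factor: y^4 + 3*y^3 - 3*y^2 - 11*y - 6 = (y + 3)*(y^3 - 3*y - 2) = (y + 1)*(y + 3)*(y^2 - y - 2) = (y + 1)^2*(y + 3)*(y - 2)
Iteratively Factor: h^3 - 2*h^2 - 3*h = (h)*(h^2 - 2*h - 3) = h*(h - 3)*(h + 1)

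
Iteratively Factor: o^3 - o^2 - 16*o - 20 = (o + 2)*(o^2 - 3*o - 10) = (o - 5)*(o + 2)*(o + 2)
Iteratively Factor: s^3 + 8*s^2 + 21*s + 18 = (s + 3)*(s^2 + 5*s + 6) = (s + 2)*(s + 3)*(s + 3)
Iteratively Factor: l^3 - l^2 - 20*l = (l - 5)*(l^2 + 4*l) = (l - 5)*(l + 4)*(l)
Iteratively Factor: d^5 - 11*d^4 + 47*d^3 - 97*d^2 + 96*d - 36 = (d - 2)*(d^4 - 9*d^3 + 29*d^2 - 39*d + 18) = (d - 3)*(d - 2)*(d^3 - 6*d^2 + 11*d - 6) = (d - 3)*(d - 2)*(d - 1)*(d^2 - 5*d + 6) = (d - 3)*(d - 2)^2*(d - 1)*(d - 3)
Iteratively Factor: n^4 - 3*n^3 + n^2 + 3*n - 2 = (n - 1)*(n^3 - 2*n^2 - n + 2) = (n - 1)^2*(n^2 - n - 2) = (n - 2)*(n - 1)^2*(n + 1)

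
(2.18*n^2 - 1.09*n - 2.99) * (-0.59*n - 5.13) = -1.2862*n^3 - 10.5403*n^2 + 7.3558*n + 15.3387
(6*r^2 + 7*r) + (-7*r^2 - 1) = -r^2 + 7*r - 1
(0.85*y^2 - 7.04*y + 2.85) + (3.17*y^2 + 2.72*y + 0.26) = 4.02*y^2 - 4.32*y + 3.11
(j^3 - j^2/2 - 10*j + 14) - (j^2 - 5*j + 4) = j^3 - 3*j^2/2 - 5*j + 10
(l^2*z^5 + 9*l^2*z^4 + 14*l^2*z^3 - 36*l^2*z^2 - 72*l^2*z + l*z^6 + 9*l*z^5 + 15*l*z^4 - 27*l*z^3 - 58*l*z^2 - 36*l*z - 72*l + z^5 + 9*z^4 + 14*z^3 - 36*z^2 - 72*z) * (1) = l^2*z^5 + 9*l^2*z^4 + 14*l^2*z^3 - 36*l^2*z^2 - 72*l^2*z + l*z^6 + 9*l*z^5 + 15*l*z^4 - 27*l*z^3 - 58*l*z^2 - 36*l*z - 72*l + z^5 + 9*z^4 + 14*z^3 - 36*z^2 - 72*z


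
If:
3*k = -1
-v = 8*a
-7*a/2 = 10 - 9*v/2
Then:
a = -20/79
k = -1/3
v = 160/79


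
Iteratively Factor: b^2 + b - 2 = (b + 2)*(b - 1)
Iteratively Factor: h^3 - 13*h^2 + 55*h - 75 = (h - 3)*(h^2 - 10*h + 25) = (h - 5)*(h - 3)*(h - 5)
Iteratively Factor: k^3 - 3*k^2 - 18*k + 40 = (k - 5)*(k^2 + 2*k - 8) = (k - 5)*(k + 4)*(k - 2)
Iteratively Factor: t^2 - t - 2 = (t + 1)*(t - 2)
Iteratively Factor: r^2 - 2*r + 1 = (r - 1)*(r - 1)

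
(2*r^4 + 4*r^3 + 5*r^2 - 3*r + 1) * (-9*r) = -18*r^5 - 36*r^4 - 45*r^3 + 27*r^2 - 9*r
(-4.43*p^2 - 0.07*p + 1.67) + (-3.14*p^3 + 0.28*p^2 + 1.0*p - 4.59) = -3.14*p^3 - 4.15*p^2 + 0.93*p - 2.92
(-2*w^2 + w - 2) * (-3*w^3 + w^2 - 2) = 6*w^5 - 5*w^4 + 7*w^3 + 2*w^2 - 2*w + 4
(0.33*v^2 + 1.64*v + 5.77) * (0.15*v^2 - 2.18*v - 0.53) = 0.0495*v^4 - 0.4734*v^3 - 2.8846*v^2 - 13.4478*v - 3.0581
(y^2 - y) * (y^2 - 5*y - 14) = y^4 - 6*y^3 - 9*y^2 + 14*y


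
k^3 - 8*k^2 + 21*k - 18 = (k - 3)^2*(k - 2)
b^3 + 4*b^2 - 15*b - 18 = (b - 3)*(b + 1)*(b + 6)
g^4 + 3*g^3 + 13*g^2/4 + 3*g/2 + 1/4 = (g + 1/2)^2*(g + 1)^2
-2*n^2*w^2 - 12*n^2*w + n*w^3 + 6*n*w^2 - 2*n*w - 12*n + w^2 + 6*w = (-2*n + w)*(w + 6)*(n*w + 1)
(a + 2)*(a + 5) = a^2 + 7*a + 10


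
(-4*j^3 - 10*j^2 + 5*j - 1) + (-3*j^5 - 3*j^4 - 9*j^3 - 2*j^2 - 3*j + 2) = -3*j^5 - 3*j^4 - 13*j^3 - 12*j^2 + 2*j + 1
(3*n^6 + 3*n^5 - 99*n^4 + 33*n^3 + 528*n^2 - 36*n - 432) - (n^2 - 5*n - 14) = 3*n^6 + 3*n^5 - 99*n^4 + 33*n^3 + 527*n^2 - 31*n - 418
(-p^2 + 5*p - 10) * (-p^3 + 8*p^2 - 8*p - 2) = p^5 - 13*p^4 + 58*p^3 - 118*p^2 + 70*p + 20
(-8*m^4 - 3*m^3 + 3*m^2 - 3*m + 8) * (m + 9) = -8*m^5 - 75*m^4 - 24*m^3 + 24*m^2 - 19*m + 72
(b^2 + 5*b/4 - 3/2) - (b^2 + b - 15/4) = b/4 + 9/4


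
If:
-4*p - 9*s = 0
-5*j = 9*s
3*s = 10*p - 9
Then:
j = 54/85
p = 27/34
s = -6/17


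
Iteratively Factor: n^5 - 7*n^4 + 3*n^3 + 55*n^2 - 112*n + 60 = (n - 2)*(n^4 - 5*n^3 - 7*n^2 + 41*n - 30) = (n - 2)^2*(n^3 - 3*n^2 - 13*n + 15) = (n - 2)^2*(n + 3)*(n^2 - 6*n + 5) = (n - 5)*(n - 2)^2*(n + 3)*(n - 1)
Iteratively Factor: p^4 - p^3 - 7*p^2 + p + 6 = (p - 1)*(p^3 - 7*p - 6) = (p - 3)*(p - 1)*(p^2 + 3*p + 2) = (p - 3)*(p - 1)*(p + 1)*(p + 2)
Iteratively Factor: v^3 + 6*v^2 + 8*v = (v + 2)*(v^2 + 4*v) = v*(v + 2)*(v + 4)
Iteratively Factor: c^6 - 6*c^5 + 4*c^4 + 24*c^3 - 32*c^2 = (c - 2)*(c^5 - 4*c^4 - 4*c^3 + 16*c^2) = (c - 2)^2*(c^4 - 2*c^3 - 8*c^2) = (c - 4)*(c - 2)^2*(c^3 + 2*c^2) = c*(c - 4)*(c - 2)^2*(c^2 + 2*c) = c^2*(c - 4)*(c - 2)^2*(c + 2)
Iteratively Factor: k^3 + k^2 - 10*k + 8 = (k + 4)*(k^2 - 3*k + 2) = (k - 2)*(k + 4)*(k - 1)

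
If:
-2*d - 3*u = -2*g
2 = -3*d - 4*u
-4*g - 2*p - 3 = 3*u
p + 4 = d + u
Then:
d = -14/3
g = -1/6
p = -17/3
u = 3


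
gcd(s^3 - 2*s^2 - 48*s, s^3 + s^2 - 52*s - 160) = s - 8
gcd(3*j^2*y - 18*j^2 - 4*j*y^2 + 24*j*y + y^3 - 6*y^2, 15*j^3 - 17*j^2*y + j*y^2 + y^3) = 3*j^2 - 4*j*y + y^2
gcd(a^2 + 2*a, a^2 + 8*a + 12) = a + 2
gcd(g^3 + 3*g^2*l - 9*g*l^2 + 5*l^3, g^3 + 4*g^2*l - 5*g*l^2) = g^2 + 4*g*l - 5*l^2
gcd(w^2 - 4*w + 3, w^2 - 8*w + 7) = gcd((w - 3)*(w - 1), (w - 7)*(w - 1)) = w - 1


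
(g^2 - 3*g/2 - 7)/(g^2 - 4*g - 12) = (g - 7/2)/(g - 6)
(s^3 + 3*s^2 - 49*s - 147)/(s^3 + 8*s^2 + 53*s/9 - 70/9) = 9*(s^2 - 4*s - 21)/(9*s^2 + 9*s - 10)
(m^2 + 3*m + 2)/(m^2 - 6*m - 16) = (m + 1)/(m - 8)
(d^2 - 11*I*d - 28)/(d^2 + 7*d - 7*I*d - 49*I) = (d - 4*I)/(d + 7)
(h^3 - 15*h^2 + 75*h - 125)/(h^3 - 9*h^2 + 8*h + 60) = (h^2 - 10*h + 25)/(h^2 - 4*h - 12)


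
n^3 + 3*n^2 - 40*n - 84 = (n - 6)*(n + 2)*(n + 7)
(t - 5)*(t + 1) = t^2 - 4*t - 5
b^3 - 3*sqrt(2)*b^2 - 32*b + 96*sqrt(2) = (b - 4*sqrt(2))*(b - 3*sqrt(2))*(b + 4*sqrt(2))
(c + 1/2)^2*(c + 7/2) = c^3 + 9*c^2/2 + 15*c/4 + 7/8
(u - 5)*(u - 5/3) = u^2 - 20*u/3 + 25/3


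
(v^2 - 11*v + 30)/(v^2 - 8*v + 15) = (v - 6)/(v - 3)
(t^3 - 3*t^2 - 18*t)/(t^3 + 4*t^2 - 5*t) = (t^2 - 3*t - 18)/(t^2 + 4*t - 5)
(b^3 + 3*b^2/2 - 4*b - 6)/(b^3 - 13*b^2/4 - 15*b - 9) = 2*(2*b^2 - b - 6)/(4*b^2 - 21*b - 18)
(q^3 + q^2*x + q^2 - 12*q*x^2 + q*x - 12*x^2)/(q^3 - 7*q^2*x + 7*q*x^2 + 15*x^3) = (-q^2 - 4*q*x - q - 4*x)/(-q^2 + 4*q*x + 5*x^2)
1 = 1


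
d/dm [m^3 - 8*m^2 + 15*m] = 3*m^2 - 16*m + 15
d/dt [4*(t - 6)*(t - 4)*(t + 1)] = 12*t^2 - 72*t + 56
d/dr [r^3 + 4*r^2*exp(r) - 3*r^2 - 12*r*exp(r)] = 4*r^2*exp(r) + 3*r^2 - 4*r*exp(r) - 6*r - 12*exp(r)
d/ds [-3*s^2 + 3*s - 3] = 3 - 6*s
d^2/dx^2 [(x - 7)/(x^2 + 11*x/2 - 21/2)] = 4*(3*(1 - 2*x)*(2*x^2 + 11*x - 21) + (x - 7)*(4*x + 11)^2)/(2*x^2 + 11*x - 21)^3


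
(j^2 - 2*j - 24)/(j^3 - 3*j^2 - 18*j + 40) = (j - 6)/(j^2 - 7*j + 10)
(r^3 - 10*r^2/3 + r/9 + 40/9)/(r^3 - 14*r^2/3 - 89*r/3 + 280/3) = (3*r^2 - 2*r - 5)/(3*(r^2 - 2*r - 35))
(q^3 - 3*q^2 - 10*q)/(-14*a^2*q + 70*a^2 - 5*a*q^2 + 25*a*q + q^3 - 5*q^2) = q*(q + 2)/(-14*a^2 - 5*a*q + q^2)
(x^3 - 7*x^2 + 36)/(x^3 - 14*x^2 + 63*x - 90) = (x + 2)/(x - 5)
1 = 1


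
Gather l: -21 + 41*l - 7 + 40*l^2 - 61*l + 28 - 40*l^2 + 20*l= 0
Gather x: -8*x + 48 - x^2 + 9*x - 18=-x^2 + x + 30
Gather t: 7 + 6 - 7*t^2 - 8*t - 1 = -7*t^2 - 8*t + 12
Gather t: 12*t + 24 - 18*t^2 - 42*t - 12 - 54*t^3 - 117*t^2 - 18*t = -54*t^3 - 135*t^2 - 48*t + 12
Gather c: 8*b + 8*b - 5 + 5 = 16*b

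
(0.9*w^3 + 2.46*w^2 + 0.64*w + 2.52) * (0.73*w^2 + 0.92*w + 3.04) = 0.657*w^5 + 2.6238*w^4 + 5.4664*w^3 + 9.9068*w^2 + 4.264*w + 7.6608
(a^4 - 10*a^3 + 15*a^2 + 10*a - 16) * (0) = 0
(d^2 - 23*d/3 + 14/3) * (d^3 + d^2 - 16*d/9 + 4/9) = d^5 - 20*d^4/3 - 43*d^3/9 + 506*d^2/27 - 316*d/27 + 56/27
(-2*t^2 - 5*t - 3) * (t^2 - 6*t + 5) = -2*t^4 + 7*t^3 + 17*t^2 - 7*t - 15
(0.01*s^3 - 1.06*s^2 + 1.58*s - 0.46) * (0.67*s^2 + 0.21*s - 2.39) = 0.0067*s^5 - 0.7081*s^4 + 0.8121*s^3 + 2.557*s^2 - 3.8728*s + 1.0994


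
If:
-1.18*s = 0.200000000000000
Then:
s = -0.17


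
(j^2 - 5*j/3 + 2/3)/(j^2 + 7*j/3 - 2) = (j - 1)/(j + 3)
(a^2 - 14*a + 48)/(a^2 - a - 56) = (a - 6)/(a + 7)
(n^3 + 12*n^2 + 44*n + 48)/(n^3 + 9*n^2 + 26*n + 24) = (n + 6)/(n + 3)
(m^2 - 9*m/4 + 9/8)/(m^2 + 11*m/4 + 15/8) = (8*m^2 - 18*m + 9)/(8*m^2 + 22*m + 15)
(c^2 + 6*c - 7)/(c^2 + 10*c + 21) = (c - 1)/(c + 3)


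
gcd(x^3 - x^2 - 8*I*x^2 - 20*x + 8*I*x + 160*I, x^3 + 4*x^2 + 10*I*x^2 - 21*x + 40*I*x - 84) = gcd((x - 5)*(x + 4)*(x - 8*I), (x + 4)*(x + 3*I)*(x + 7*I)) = x + 4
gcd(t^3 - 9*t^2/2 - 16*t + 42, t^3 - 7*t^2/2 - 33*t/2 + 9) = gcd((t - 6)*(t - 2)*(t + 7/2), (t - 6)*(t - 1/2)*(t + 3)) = t - 6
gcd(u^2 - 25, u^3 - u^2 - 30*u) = u + 5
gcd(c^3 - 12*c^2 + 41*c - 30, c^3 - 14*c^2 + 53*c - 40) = c^2 - 6*c + 5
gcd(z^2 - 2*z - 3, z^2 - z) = 1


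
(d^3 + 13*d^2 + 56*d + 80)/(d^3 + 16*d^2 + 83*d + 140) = (d + 4)/(d + 7)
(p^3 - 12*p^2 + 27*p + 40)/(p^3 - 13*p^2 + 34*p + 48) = (p - 5)/(p - 6)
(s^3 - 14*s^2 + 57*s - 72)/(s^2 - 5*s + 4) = (s^3 - 14*s^2 + 57*s - 72)/(s^2 - 5*s + 4)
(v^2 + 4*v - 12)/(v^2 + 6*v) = (v - 2)/v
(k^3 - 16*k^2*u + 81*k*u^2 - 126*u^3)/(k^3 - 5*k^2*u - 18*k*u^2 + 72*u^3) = (k - 7*u)/(k + 4*u)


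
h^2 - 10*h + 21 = (h - 7)*(h - 3)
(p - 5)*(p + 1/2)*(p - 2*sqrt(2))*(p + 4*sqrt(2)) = p^4 - 9*p^3/2 + 2*sqrt(2)*p^3 - 37*p^2/2 - 9*sqrt(2)*p^2 - 5*sqrt(2)*p + 72*p + 40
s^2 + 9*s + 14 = (s + 2)*(s + 7)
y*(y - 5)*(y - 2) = y^3 - 7*y^2 + 10*y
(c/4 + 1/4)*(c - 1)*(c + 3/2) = c^3/4 + 3*c^2/8 - c/4 - 3/8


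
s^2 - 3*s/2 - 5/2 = (s - 5/2)*(s + 1)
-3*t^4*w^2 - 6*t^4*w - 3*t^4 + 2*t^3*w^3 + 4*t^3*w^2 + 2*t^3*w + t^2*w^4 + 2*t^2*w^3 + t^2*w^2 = (-t + w)*(3*t + w)*(t*w + t)^2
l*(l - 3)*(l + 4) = l^3 + l^2 - 12*l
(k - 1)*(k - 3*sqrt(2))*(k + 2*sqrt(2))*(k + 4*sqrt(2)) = k^4 - k^3 + 3*sqrt(2)*k^3 - 20*k^2 - 3*sqrt(2)*k^2 - 48*sqrt(2)*k + 20*k + 48*sqrt(2)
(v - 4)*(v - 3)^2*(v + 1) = v^4 - 9*v^3 + 23*v^2 - 3*v - 36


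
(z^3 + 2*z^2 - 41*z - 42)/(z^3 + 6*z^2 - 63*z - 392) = (z^2 - 5*z - 6)/(z^2 - z - 56)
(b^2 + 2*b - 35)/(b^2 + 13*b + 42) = (b - 5)/(b + 6)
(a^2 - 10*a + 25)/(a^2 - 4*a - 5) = (a - 5)/(a + 1)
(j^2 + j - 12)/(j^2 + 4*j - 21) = (j + 4)/(j + 7)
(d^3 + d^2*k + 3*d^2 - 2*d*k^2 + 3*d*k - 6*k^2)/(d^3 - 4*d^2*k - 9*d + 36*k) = (d^2 + d*k - 2*k^2)/(d^2 - 4*d*k - 3*d + 12*k)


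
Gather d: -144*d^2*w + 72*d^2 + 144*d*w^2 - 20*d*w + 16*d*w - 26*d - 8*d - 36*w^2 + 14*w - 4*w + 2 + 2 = d^2*(72 - 144*w) + d*(144*w^2 - 4*w - 34) - 36*w^2 + 10*w + 4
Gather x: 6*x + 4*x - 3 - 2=10*x - 5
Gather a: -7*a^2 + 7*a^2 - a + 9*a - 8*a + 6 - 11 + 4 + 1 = 0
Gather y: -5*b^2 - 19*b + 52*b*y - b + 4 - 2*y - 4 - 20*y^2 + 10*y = -5*b^2 - 20*b - 20*y^2 + y*(52*b + 8)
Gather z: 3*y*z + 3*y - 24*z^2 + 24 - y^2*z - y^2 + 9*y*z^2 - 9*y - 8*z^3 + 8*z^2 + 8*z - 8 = -y^2 - 6*y - 8*z^3 + z^2*(9*y - 16) + z*(-y^2 + 3*y + 8) + 16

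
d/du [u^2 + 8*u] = 2*u + 8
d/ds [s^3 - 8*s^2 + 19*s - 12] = 3*s^2 - 16*s + 19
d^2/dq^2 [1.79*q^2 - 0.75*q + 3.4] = 3.58000000000000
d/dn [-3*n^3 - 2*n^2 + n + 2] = -9*n^2 - 4*n + 1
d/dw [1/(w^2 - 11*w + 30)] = (11 - 2*w)/(w^2 - 11*w + 30)^2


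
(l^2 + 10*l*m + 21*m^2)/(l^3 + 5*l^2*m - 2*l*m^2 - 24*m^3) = (l + 7*m)/(l^2 + 2*l*m - 8*m^2)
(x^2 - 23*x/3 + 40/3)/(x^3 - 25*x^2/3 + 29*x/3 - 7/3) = (3*x^2 - 23*x + 40)/(3*x^3 - 25*x^2 + 29*x - 7)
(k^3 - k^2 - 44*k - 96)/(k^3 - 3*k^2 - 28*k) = (k^2 - 5*k - 24)/(k*(k - 7))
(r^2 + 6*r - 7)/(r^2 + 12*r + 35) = (r - 1)/(r + 5)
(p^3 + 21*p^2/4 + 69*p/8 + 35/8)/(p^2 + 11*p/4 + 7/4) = p + 5/2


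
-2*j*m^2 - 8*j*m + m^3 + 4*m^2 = m*(-2*j + m)*(m + 4)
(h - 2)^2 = h^2 - 4*h + 4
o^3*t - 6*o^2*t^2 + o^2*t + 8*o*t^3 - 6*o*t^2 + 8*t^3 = (o - 4*t)*(o - 2*t)*(o*t + t)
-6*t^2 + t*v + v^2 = (-2*t + v)*(3*t + v)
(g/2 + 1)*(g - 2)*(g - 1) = g^3/2 - g^2/2 - 2*g + 2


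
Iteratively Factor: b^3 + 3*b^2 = (b + 3)*(b^2) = b*(b + 3)*(b)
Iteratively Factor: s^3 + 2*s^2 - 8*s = (s)*(s^2 + 2*s - 8) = s*(s - 2)*(s + 4)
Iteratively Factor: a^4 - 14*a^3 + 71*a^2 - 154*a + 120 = (a - 3)*(a^3 - 11*a^2 + 38*a - 40) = (a - 3)*(a - 2)*(a^2 - 9*a + 20) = (a - 4)*(a - 3)*(a - 2)*(a - 5)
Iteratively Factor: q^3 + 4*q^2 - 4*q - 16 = (q - 2)*(q^2 + 6*q + 8) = (q - 2)*(q + 4)*(q + 2)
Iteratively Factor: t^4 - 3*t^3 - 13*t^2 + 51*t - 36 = (t + 4)*(t^3 - 7*t^2 + 15*t - 9) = (t - 3)*(t + 4)*(t^2 - 4*t + 3) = (t - 3)*(t - 1)*(t + 4)*(t - 3)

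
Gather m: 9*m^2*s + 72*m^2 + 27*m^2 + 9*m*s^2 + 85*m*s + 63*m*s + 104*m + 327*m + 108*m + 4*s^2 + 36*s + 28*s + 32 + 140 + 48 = m^2*(9*s + 99) + m*(9*s^2 + 148*s + 539) + 4*s^2 + 64*s + 220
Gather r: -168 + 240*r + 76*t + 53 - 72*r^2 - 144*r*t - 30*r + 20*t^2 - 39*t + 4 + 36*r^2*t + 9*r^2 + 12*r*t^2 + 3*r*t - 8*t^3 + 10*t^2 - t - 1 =r^2*(36*t - 63) + r*(12*t^2 - 141*t + 210) - 8*t^3 + 30*t^2 + 36*t - 112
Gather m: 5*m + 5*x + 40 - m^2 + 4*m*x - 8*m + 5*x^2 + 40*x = -m^2 + m*(4*x - 3) + 5*x^2 + 45*x + 40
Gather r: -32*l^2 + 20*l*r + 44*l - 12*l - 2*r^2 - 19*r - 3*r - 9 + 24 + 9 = -32*l^2 + 32*l - 2*r^2 + r*(20*l - 22) + 24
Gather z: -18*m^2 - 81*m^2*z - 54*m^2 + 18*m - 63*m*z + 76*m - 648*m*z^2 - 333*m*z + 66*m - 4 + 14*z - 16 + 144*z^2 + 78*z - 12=-72*m^2 + 160*m + z^2*(144 - 648*m) + z*(-81*m^2 - 396*m + 92) - 32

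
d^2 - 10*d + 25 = (d - 5)^2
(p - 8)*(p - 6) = p^2 - 14*p + 48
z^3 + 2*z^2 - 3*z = z*(z - 1)*(z + 3)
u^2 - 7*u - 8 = (u - 8)*(u + 1)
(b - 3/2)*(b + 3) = b^2 + 3*b/2 - 9/2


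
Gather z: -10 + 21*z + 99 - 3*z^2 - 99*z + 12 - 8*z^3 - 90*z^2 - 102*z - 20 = -8*z^3 - 93*z^2 - 180*z + 81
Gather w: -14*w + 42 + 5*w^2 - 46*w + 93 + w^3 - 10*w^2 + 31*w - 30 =w^3 - 5*w^2 - 29*w + 105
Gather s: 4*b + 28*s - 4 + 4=4*b + 28*s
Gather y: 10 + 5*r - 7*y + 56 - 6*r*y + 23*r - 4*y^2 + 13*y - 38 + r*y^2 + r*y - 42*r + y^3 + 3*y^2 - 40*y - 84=-14*r + y^3 + y^2*(r - 1) + y*(-5*r - 34) - 56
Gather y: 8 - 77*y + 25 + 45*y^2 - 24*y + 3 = 45*y^2 - 101*y + 36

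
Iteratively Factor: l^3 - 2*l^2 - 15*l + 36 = (l + 4)*(l^2 - 6*l + 9) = (l - 3)*(l + 4)*(l - 3)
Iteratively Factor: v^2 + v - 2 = (v - 1)*(v + 2)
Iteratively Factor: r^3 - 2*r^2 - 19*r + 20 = (r + 4)*(r^2 - 6*r + 5) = (r - 1)*(r + 4)*(r - 5)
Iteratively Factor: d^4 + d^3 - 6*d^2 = (d)*(d^3 + d^2 - 6*d) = d^2*(d^2 + d - 6) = d^2*(d + 3)*(d - 2)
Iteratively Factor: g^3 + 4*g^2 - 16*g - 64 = (g + 4)*(g^2 - 16) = (g + 4)^2*(g - 4)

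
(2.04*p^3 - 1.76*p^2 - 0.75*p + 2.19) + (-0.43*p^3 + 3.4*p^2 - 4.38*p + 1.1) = 1.61*p^3 + 1.64*p^2 - 5.13*p + 3.29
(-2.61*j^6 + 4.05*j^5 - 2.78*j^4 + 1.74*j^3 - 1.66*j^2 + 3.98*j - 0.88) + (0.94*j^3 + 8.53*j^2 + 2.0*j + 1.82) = -2.61*j^6 + 4.05*j^5 - 2.78*j^4 + 2.68*j^3 + 6.87*j^2 + 5.98*j + 0.94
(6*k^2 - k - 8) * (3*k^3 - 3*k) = 18*k^5 - 3*k^4 - 42*k^3 + 3*k^2 + 24*k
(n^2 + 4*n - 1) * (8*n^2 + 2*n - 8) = 8*n^4 + 34*n^3 - 8*n^2 - 34*n + 8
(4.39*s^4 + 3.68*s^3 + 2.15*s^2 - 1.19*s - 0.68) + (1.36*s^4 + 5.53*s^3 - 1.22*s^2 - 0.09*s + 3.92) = 5.75*s^4 + 9.21*s^3 + 0.93*s^2 - 1.28*s + 3.24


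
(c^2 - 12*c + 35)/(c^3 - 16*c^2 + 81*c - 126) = (c - 5)/(c^2 - 9*c + 18)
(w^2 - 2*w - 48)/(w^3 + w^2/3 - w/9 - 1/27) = 27*(w^2 - 2*w - 48)/(27*w^3 + 9*w^2 - 3*w - 1)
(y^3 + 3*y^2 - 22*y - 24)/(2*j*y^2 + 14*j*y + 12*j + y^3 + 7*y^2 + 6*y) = (y - 4)/(2*j + y)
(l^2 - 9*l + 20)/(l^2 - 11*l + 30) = (l - 4)/(l - 6)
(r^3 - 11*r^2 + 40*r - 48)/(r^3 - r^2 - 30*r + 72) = (r - 4)/(r + 6)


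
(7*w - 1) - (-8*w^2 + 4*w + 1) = 8*w^2 + 3*w - 2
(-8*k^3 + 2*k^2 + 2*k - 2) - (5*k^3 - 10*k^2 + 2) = -13*k^3 + 12*k^2 + 2*k - 4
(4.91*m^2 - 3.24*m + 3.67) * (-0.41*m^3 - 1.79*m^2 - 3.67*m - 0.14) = -2.0131*m^5 - 7.4605*m^4 - 13.7248*m^3 + 4.6341*m^2 - 13.0153*m - 0.5138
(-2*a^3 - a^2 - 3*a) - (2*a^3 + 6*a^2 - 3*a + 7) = -4*a^3 - 7*a^2 - 7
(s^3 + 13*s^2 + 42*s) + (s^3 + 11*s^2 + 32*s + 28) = 2*s^3 + 24*s^2 + 74*s + 28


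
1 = 1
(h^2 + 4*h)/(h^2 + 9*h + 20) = h/(h + 5)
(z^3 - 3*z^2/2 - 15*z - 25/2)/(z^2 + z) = z - 5/2 - 25/(2*z)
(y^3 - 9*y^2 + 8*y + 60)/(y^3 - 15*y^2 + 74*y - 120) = (y + 2)/(y - 4)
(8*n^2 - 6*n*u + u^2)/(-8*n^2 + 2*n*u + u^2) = (-4*n + u)/(4*n + u)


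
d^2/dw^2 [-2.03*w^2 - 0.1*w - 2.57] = -4.06000000000000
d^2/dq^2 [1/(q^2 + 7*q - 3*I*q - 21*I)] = 2*(-q^2 - 7*q + 3*I*q + (2*q + 7 - 3*I)^2 + 21*I)/(q^2 + 7*q - 3*I*q - 21*I)^3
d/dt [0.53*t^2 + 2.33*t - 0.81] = 1.06*t + 2.33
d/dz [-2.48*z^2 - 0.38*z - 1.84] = -4.96*z - 0.38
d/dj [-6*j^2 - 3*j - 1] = -12*j - 3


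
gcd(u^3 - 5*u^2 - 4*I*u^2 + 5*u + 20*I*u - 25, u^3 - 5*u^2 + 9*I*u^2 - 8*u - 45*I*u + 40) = u^2 + u*(-5 + I) - 5*I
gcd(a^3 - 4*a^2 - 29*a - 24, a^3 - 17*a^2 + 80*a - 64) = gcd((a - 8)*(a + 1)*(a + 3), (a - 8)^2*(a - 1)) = a - 8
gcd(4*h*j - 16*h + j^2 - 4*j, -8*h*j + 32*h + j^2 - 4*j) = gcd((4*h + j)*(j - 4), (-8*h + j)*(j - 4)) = j - 4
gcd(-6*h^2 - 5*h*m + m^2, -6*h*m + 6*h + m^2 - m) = 6*h - m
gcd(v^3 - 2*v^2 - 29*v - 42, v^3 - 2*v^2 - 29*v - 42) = v^3 - 2*v^2 - 29*v - 42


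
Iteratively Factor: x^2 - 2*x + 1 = (x - 1)*(x - 1)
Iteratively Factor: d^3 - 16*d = (d + 4)*(d^2 - 4*d) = d*(d + 4)*(d - 4)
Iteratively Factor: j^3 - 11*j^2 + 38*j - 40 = (j - 5)*(j^2 - 6*j + 8) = (j - 5)*(j - 4)*(j - 2)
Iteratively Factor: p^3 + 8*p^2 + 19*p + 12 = (p + 4)*(p^2 + 4*p + 3) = (p + 1)*(p + 4)*(p + 3)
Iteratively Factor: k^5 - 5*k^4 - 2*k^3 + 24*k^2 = (k)*(k^4 - 5*k^3 - 2*k^2 + 24*k) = k^2*(k^3 - 5*k^2 - 2*k + 24) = k^2*(k - 3)*(k^2 - 2*k - 8) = k^2*(k - 4)*(k - 3)*(k + 2)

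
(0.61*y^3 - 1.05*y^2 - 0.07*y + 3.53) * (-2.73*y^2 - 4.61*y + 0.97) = -1.6653*y^5 + 0.0544000000000002*y^4 + 5.6233*y^3 - 10.3327*y^2 - 16.3412*y + 3.4241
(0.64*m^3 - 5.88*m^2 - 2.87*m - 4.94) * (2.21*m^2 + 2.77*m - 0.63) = 1.4144*m^5 - 11.222*m^4 - 23.0335*m^3 - 15.1629*m^2 - 11.8757*m + 3.1122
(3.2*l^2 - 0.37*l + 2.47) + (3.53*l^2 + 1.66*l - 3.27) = 6.73*l^2 + 1.29*l - 0.8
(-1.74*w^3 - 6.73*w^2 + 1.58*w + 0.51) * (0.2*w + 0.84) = -0.348*w^4 - 2.8076*w^3 - 5.3372*w^2 + 1.4292*w + 0.4284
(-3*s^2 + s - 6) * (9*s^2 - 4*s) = -27*s^4 + 21*s^3 - 58*s^2 + 24*s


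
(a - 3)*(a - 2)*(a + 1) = a^3 - 4*a^2 + a + 6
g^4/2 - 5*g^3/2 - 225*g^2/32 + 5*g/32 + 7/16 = (g/2 + 1)*(g - 7)*(g - 1/4)*(g + 1/4)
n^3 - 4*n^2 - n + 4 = (n - 4)*(n - 1)*(n + 1)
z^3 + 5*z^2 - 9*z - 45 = (z - 3)*(z + 3)*(z + 5)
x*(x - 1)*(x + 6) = x^3 + 5*x^2 - 6*x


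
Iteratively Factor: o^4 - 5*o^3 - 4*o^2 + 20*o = (o + 2)*(o^3 - 7*o^2 + 10*o) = (o - 2)*(o + 2)*(o^2 - 5*o) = (o - 5)*(o - 2)*(o + 2)*(o)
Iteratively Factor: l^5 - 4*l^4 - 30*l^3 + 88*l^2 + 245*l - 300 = (l - 5)*(l^4 + l^3 - 25*l^2 - 37*l + 60) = (l - 5)*(l + 3)*(l^3 - 2*l^2 - 19*l + 20) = (l - 5)*(l + 3)*(l + 4)*(l^2 - 6*l + 5) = (l - 5)^2*(l + 3)*(l + 4)*(l - 1)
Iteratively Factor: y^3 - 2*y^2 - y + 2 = (y - 2)*(y^2 - 1) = (y - 2)*(y + 1)*(y - 1)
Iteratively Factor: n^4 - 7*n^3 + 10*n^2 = (n - 2)*(n^3 - 5*n^2) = (n - 5)*(n - 2)*(n^2) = n*(n - 5)*(n - 2)*(n)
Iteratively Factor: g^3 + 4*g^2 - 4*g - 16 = (g + 4)*(g^2 - 4) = (g - 2)*(g + 4)*(g + 2)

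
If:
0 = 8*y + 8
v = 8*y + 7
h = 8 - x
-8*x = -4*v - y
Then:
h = 69/8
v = -1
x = -5/8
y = -1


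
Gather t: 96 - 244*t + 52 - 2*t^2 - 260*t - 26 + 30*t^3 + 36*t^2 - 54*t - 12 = 30*t^3 + 34*t^2 - 558*t + 110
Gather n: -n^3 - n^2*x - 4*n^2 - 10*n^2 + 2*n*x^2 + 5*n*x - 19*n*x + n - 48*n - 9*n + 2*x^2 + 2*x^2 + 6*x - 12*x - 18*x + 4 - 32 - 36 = -n^3 + n^2*(-x - 14) + n*(2*x^2 - 14*x - 56) + 4*x^2 - 24*x - 64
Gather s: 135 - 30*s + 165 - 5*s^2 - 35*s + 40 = -5*s^2 - 65*s + 340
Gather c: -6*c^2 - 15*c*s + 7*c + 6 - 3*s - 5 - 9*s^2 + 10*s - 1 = -6*c^2 + c*(7 - 15*s) - 9*s^2 + 7*s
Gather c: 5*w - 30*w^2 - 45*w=-30*w^2 - 40*w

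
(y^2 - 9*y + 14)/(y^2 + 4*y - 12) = (y - 7)/(y + 6)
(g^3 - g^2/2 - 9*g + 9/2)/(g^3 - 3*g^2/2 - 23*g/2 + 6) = (g - 3)/(g - 4)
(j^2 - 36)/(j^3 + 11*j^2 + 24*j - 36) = (j - 6)/(j^2 + 5*j - 6)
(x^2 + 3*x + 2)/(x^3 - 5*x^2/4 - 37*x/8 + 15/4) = 8*(x + 1)/(8*x^2 - 26*x + 15)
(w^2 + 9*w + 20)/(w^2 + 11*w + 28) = (w + 5)/(w + 7)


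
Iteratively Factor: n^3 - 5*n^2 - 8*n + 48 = (n + 3)*(n^2 - 8*n + 16) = (n - 4)*(n + 3)*(n - 4)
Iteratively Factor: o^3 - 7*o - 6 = (o + 1)*(o^2 - o - 6) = (o + 1)*(o + 2)*(o - 3)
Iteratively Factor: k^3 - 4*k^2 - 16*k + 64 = (k + 4)*(k^2 - 8*k + 16) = (k - 4)*(k + 4)*(k - 4)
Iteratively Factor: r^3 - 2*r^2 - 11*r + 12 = (r - 4)*(r^2 + 2*r - 3) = (r - 4)*(r + 3)*(r - 1)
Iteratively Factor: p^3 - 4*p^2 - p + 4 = (p + 1)*(p^2 - 5*p + 4) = (p - 4)*(p + 1)*(p - 1)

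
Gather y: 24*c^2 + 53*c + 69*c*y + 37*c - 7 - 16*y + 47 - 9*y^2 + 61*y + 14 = 24*c^2 + 90*c - 9*y^2 + y*(69*c + 45) + 54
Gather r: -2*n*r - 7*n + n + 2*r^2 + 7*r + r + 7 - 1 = -6*n + 2*r^2 + r*(8 - 2*n) + 6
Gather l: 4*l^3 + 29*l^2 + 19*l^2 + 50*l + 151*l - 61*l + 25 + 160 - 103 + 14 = 4*l^3 + 48*l^2 + 140*l + 96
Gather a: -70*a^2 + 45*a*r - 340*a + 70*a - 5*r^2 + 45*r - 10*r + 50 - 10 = -70*a^2 + a*(45*r - 270) - 5*r^2 + 35*r + 40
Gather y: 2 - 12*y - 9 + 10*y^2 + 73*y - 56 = 10*y^2 + 61*y - 63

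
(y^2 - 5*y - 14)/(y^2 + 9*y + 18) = (y^2 - 5*y - 14)/(y^2 + 9*y + 18)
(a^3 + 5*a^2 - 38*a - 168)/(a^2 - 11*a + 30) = (a^2 + 11*a + 28)/(a - 5)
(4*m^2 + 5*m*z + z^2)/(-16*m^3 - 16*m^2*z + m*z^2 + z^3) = 1/(-4*m + z)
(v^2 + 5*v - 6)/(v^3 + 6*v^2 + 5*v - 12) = (v + 6)/(v^2 + 7*v + 12)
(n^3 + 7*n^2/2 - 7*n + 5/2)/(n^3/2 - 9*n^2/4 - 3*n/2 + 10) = 2*(2*n^3 + 7*n^2 - 14*n + 5)/(2*n^3 - 9*n^2 - 6*n + 40)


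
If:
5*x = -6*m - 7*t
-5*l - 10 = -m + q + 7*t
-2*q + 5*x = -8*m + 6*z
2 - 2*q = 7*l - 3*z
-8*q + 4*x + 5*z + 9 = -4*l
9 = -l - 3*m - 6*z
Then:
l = -8553/11317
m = -30690/11317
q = 40945/11317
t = -142040/79219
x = 65236/11317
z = -205/11317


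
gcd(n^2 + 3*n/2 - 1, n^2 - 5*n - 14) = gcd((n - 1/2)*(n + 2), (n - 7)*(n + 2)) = n + 2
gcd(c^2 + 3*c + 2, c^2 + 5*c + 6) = c + 2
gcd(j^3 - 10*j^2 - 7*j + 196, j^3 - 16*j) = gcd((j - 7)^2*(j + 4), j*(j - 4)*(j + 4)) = j + 4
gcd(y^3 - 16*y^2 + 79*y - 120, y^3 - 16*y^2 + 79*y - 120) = y^3 - 16*y^2 + 79*y - 120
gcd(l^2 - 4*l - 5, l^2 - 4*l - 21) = 1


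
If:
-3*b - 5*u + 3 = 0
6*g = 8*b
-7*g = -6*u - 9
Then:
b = 189/194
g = 126/97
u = 3/194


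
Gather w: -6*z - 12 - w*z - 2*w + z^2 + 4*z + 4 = w*(-z - 2) + z^2 - 2*z - 8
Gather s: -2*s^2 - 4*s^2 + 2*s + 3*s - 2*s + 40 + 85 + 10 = -6*s^2 + 3*s + 135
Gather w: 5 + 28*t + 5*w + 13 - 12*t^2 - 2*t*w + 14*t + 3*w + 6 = -12*t^2 + 42*t + w*(8 - 2*t) + 24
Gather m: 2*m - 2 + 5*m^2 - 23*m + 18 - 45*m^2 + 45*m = -40*m^2 + 24*m + 16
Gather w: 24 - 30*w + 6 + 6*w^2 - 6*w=6*w^2 - 36*w + 30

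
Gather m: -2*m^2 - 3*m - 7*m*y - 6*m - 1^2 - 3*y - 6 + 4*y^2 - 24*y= -2*m^2 + m*(-7*y - 9) + 4*y^2 - 27*y - 7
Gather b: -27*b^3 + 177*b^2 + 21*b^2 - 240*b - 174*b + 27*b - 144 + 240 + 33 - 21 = -27*b^3 + 198*b^2 - 387*b + 108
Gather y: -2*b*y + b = -2*b*y + b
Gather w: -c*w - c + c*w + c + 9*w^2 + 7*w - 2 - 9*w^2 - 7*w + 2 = 0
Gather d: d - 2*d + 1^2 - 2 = -d - 1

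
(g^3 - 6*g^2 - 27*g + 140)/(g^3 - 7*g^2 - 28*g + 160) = (g - 7)/(g - 8)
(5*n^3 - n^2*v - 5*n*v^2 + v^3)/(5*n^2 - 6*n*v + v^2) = n + v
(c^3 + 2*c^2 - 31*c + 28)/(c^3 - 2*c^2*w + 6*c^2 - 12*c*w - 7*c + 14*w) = (4 - c)/(-c + 2*w)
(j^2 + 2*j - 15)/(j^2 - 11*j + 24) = (j + 5)/(j - 8)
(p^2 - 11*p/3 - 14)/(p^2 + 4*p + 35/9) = 3*(p - 6)/(3*p + 5)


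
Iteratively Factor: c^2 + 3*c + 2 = (c + 1)*(c + 2)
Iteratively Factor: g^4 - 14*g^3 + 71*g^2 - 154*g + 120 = (g - 4)*(g^3 - 10*g^2 + 31*g - 30) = (g - 4)*(g - 2)*(g^2 - 8*g + 15) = (g - 4)*(g - 3)*(g - 2)*(g - 5)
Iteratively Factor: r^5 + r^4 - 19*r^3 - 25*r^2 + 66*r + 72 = (r + 3)*(r^4 - 2*r^3 - 13*r^2 + 14*r + 24) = (r - 4)*(r + 3)*(r^3 + 2*r^2 - 5*r - 6) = (r - 4)*(r + 3)^2*(r^2 - r - 2) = (r - 4)*(r + 1)*(r + 3)^2*(r - 2)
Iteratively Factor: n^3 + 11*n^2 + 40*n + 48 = (n + 4)*(n^2 + 7*n + 12) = (n + 3)*(n + 4)*(n + 4)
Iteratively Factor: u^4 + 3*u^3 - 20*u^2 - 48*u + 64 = (u + 4)*(u^3 - u^2 - 16*u + 16) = (u - 4)*(u + 4)*(u^2 + 3*u - 4) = (u - 4)*(u - 1)*(u + 4)*(u + 4)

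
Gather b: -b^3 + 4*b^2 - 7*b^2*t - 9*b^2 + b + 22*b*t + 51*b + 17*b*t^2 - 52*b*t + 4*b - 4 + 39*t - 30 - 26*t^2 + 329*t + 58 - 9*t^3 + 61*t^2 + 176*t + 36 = -b^3 + b^2*(-7*t - 5) + b*(17*t^2 - 30*t + 56) - 9*t^3 + 35*t^2 + 544*t + 60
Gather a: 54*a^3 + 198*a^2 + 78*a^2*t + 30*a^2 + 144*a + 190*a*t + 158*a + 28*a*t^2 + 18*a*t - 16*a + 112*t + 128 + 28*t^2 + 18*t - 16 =54*a^3 + a^2*(78*t + 228) + a*(28*t^2 + 208*t + 286) + 28*t^2 + 130*t + 112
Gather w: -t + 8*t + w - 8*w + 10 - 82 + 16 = 7*t - 7*w - 56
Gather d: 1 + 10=11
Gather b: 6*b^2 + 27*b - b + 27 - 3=6*b^2 + 26*b + 24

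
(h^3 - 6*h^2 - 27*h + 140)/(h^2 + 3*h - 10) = (h^2 - 11*h + 28)/(h - 2)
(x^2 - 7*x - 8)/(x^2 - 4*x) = (x^2 - 7*x - 8)/(x*(x - 4))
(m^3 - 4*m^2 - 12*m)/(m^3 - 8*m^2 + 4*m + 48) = m/(m - 4)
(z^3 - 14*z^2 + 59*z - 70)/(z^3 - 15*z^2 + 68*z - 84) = (z - 5)/(z - 6)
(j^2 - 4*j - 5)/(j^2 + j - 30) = (j + 1)/(j + 6)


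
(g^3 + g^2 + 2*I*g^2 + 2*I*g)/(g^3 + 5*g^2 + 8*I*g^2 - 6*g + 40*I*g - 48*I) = g*(g^2 + g*(1 + 2*I) + 2*I)/(g^3 + g^2*(5 + 8*I) + 2*g*(-3 + 20*I) - 48*I)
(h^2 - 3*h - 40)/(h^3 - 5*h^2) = (h^2 - 3*h - 40)/(h^2*(h - 5))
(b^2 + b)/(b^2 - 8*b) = (b + 1)/(b - 8)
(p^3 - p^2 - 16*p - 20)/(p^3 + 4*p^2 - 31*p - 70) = (p + 2)/(p + 7)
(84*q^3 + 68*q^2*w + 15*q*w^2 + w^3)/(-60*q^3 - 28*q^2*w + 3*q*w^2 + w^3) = (-7*q - w)/(5*q - w)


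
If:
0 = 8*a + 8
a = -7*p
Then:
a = -1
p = 1/7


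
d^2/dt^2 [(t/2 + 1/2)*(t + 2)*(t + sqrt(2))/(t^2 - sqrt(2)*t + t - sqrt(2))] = 4*(1 + sqrt(2))/(t^3 - 3*sqrt(2)*t^2 + 6*t - 2*sqrt(2))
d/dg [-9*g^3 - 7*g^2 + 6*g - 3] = -27*g^2 - 14*g + 6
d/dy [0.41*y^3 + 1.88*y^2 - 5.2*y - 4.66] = 1.23*y^2 + 3.76*y - 5.2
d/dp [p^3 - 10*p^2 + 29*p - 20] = 3*p^2 - 20*p + 29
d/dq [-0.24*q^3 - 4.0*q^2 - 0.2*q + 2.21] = -0.72*q^2 - 8.0*q - 0.2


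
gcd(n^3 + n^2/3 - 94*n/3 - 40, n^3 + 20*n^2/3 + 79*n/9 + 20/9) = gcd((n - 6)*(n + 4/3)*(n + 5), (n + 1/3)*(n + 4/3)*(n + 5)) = n^2 + 19*n/3 + 20/3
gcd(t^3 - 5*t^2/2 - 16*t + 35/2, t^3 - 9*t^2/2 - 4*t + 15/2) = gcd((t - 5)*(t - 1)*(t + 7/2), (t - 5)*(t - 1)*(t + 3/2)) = t^2 - 6*t + 5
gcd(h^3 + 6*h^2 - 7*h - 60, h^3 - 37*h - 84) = h + 4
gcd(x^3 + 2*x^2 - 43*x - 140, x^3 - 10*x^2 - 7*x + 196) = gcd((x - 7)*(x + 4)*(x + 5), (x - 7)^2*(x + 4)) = x^2 - 3*x - 28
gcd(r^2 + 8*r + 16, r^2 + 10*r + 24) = r + 4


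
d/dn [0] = 0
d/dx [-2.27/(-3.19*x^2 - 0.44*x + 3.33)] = (-14.4826*x - 0.9988)/(3.19*x^2 + 0.44*x - 3.33)^2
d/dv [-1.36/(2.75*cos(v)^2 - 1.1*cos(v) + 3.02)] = (1.496 - 7.48*cos(v))*sin(v)/(2.75*cos(v)^2 - 1.1*cos(v) + 3.02)^2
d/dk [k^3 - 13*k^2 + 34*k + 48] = 3*k^2 - 26*k + 34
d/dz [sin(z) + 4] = cos(z)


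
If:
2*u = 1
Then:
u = 1/2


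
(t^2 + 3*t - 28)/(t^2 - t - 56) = (t - 4)/(t - 8)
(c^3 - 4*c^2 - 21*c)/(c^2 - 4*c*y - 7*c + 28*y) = c*(-c - 3)/(-c + 4*y)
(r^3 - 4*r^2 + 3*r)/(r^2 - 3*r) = r - 1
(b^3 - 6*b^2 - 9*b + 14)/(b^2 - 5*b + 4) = (b^2 - 5*b - 14)/(b - 4)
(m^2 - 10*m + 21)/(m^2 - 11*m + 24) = (m - 7)/(m - 8)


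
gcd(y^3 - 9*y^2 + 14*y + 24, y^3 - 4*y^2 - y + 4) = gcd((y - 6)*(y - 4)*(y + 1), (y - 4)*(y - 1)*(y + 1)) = y^2 - 3*y - 4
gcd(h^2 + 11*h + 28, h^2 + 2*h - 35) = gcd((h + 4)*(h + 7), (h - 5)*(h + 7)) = h + 7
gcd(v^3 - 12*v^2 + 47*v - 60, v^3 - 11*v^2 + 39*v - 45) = v^2 - 8*v + 15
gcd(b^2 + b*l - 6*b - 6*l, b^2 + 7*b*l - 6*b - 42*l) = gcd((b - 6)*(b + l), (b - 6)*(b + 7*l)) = b - 6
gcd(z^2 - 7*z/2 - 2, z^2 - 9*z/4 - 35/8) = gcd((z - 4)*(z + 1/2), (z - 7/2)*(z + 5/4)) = 1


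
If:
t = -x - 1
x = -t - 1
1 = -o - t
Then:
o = x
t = -x - 1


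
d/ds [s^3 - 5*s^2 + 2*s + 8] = 3*s^2 - 10*s + 2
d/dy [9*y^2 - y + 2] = 18*y - 1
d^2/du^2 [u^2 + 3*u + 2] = 2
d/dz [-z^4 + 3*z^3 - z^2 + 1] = z*(-4*z^2 + 9*z - 2)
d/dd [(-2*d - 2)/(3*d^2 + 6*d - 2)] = 2*(-3*d^2 - 6*d + 6*(d + 1)^2 + 2)/(3*d^2 + 6*d - 2)^2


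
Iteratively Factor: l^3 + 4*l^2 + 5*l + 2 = (l + 1)*(l^2 + 3*l + 2) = (l + 1)^2*(l + 2)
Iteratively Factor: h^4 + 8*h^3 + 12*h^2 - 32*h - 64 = (h - 2)*(h^3 + 10*h^2 + 32*h + 32) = (h - 2)*(h + 4)*(h^2 + 6*h + 8) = (h - 2)*(h + 2)*(h + 4)*(h + 4)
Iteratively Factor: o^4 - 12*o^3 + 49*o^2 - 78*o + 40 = (o - 2)*(o^3 - 10*o^2 + 29*o - 20) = (o - 2)*(o - 1)*(o^2 - 9*o + 20) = (o - 5)*(o - 2)*(o - 1)*(o - 4)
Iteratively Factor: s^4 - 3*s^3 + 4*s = (s)*(s^3 - 3*s^2 + 4) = s*(s - 2)*(s^2 - s - 2) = s*(s - 2)*(s + 1)*(s - 2)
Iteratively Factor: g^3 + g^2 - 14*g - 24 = (g + 2)*(g^2 - g - 12) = (g - 4)*(g + 2)*(g + 3)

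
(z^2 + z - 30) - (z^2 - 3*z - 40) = 4*z + 10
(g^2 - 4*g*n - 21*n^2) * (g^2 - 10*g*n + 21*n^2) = g^4 - 14*g^3*n + 40*g^2*n^2 + 126*g*n^3 - 441*n^4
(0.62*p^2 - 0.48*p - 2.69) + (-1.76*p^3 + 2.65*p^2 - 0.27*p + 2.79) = -1.76*p^3 + 3.27*p^2 - 0.75*p + 0.1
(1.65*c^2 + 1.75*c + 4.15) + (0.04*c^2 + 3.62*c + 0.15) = 1.69*c^2 + 5.37*c + 4.3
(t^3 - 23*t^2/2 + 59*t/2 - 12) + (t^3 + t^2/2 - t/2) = 2*t^3 - 11*t^2 + 29*t - 12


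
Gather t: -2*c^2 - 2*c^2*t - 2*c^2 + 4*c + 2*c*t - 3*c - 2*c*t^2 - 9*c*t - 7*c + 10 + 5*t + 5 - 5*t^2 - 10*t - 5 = -4*c^2 - 6*c + t^2*(-2*c - 5) + t*(-2*c^2 - 7*c - 5) + 10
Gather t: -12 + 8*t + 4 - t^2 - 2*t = -t^2 + 6*t - 8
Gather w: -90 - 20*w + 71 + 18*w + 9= -2*w - 10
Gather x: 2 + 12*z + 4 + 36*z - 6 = 48*z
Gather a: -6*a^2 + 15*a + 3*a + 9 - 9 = -6*a^2 + 18*a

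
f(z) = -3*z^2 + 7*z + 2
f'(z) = 7 - 6*z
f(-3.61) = -62.37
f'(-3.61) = 28.66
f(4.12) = -20.08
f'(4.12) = -17.72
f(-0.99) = -7.87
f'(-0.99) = 12.94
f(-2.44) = -32.94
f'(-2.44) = 21.64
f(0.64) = 5.25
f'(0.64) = 3.16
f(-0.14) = 0.96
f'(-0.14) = 7.84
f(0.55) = 4.94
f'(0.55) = 3.70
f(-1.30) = -12.17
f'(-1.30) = 14.80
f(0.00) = 2.00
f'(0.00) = 7.00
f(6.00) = -64.00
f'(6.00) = -29.00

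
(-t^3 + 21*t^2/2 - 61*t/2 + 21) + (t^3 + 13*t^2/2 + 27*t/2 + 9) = 17*t^2 - 17*t + 30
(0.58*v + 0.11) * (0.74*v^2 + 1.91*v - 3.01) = 0.4292*v^3 + 1.1892*v^2 - 1.5357*v - 0.3311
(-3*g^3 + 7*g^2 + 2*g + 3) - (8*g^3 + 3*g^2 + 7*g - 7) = -11*g^3 + 4*g^2 - 5*g + 10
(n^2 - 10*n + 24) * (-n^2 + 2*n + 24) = -n^4 + 12*n^3 - 20*n^2 - 192*n + 576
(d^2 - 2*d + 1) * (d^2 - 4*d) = d^4 - 6*d^3 + 9*d^2 - 4*d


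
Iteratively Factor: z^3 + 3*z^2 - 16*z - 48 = (z + 4)*(z^2 - z - 12) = (z - 4)*(z + 4)*(z + 3)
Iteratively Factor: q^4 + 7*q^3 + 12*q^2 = (q + 4)*(q^3 + 3*q^2) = q*(q + 4)*(q^2 + 3*q) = q^2*(q + 4)*(q + 3)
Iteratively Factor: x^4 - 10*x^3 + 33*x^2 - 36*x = (x - 4)*(x^3 - 6*x^2 + 9*x) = (x - 4)*(x - 3)*(x^2 - 3*x) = (x - 4)*(x - 3)^2*(x)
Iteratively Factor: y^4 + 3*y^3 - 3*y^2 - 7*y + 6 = (y - 1)*(y^3 + 4*y^2 + y - 6) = (y - 1)*(y + 3)*(y^2 + y - 2) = (y - 1)^2*(y + 3)*(y + 2)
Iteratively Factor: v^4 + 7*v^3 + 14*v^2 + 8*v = (v + 1)*(v^3 + 6*v^2 + 8*v) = (v + 1)*(v + 2)*(v^2 + 4*v) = (v + 1)*(v + 2)*(v + 4)*(v)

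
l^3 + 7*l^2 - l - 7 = (l - 1)*(l + 1)*(l + 7)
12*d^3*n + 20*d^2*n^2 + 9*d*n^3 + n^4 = n*(d + n)*(2*d + n)*(6*d + n)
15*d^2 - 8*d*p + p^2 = (-5*d + p)*(-3*d + p)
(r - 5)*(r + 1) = r^2 - 4*r - 5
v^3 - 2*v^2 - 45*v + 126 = (v - 6)*(v - 3)*(v + 7)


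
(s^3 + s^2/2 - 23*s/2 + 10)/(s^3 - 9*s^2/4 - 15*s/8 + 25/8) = 4*(s + 4)/(4*s + 5)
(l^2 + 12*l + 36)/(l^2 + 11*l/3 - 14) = 3*(l + 6)/(3*l - 7)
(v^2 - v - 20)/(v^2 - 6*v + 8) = (v^2 - v - 20)/(v^2 - 6*v + 8)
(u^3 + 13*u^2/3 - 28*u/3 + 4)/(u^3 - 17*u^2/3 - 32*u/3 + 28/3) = (u^2 + 5*u - 6)/(u^2 - 5*u - 14)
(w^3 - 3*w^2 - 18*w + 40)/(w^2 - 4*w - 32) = (w^2 - 7*w + 10)/(w - 8)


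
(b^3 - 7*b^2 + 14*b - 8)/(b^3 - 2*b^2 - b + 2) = (b - 4)/(b + 1)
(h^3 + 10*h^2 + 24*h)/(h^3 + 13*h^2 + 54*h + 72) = h/(h + 3)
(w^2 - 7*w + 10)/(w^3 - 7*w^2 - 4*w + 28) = (w - 5)/(w^2 - 5*w - 14)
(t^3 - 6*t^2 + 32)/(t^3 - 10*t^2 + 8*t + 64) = (t - 4)/(t - 8)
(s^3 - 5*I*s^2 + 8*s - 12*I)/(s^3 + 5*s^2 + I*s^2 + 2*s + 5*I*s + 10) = (s - 6*I)/(s + 5)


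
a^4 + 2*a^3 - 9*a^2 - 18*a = a*(a - 3)*(a + 2)*(a + 3)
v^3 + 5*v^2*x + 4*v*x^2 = v*(v + x)*(v + 4*x)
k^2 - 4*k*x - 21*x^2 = (k - 7*x)*(k + 3*x)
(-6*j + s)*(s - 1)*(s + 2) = -6*j*s^2 - 6*j*s + 12*j + s^3 + s^2 - 2*s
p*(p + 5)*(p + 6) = p^3 + 11*p^2 + 30*p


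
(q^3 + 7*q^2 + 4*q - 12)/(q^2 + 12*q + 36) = (q^2 + q - 2)/(q + 6)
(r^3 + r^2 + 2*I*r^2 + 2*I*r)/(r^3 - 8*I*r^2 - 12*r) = (r^2 + r*(1 + 2*I) + 2*I)/(r^2 - 8*I*r - 12)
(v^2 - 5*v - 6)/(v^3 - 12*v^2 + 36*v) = (v + 1)/(v*(v - 6))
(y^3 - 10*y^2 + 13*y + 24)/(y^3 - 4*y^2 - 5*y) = (y^2 - 11*y + 24)/(y*(y - 5))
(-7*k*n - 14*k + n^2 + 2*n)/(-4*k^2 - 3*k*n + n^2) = (7*k*n + 14*k - n^2 - 2*n)/(4*k^2 + 3*k*n - n^2)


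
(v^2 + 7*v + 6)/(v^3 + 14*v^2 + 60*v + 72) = (v + 1)/(v^2 + 8*v + 12)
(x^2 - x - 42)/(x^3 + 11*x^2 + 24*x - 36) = (x - 7)/(x^2 + 5*x - 6)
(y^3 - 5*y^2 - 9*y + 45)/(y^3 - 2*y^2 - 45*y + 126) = (y^2 - 2*y - 15)/(y^2 + y - 42)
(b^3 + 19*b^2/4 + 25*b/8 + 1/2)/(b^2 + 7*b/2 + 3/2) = (b^2 + 17*b/4 + 1)/(b + 3)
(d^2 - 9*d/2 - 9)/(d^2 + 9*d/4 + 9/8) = 4*(d - 6)/(4*d + 3)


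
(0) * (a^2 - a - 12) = 0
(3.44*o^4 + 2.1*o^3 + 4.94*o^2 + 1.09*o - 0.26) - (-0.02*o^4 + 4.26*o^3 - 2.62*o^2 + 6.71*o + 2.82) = 3.46*o^4 - 2.16*o^3 + 7.56*o^2 - 5.62*o - 3.08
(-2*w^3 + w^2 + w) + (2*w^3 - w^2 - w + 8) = 8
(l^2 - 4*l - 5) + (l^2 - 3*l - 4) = 2*l^2 - 7*l - 9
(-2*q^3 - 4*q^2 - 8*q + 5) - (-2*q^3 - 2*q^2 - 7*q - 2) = -2*q^2 - q + 7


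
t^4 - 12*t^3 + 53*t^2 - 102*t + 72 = (t - 4)*(t - 3)^2*(t - 2)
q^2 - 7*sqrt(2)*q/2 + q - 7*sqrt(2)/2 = (q + 1)*(q - 7*sqrt(2)/2)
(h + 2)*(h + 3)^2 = h^3 + 8*h^2 + 21*h + 18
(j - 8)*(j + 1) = j^2 - 7*j - 8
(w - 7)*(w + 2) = w^2 - 5*w - 14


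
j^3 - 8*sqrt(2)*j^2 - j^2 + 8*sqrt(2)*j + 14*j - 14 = (j - 1)*(j - 7*sqrt(2))*(j - sqrt(2))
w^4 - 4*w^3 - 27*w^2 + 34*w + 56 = (w - 7)*(w - 2)*(w + 1)*(w + 4)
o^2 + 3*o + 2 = (o + 1)*(o + 2)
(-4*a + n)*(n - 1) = -4*a*n + 4*a + n^2 - n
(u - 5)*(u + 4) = u^2 - u - 20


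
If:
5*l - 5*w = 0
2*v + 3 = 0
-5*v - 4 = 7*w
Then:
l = 1/2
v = -3/2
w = 1/2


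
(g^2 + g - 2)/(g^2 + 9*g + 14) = (g - 1)/(g + 7)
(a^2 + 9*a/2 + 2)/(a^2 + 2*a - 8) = (a + 1/2)/(a - 2)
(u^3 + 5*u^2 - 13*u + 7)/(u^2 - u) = u + 6 - 7/u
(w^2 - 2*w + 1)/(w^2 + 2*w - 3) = (w - 1)/(w + 3)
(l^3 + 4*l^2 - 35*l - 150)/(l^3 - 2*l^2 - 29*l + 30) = (l + 5)/(l - 1)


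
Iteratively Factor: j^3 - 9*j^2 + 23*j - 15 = (j - 1)*(j^2 - 8*j + 15) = (j - 5)*(j - 1)*(j - 3)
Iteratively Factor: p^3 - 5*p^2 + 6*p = (p - 3)*(p^2 - 2*p) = p*(p - 3)*(p - 2)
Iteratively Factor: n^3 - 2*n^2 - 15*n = (n - 5)*(n^2 + 3*n) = n*(n - 5)*(n + 3)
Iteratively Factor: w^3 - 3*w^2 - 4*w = (w - 4)*(w^2 + w) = (w - 4)*(w + 1)*(w)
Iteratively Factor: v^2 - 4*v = (v - 4)*(v)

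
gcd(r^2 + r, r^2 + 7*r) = r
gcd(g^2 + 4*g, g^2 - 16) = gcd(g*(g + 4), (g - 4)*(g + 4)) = g + 4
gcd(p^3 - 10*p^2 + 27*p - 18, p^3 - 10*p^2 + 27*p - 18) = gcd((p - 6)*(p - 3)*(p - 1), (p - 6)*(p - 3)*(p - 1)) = p^3 - 10*p^2 + 27*p - 18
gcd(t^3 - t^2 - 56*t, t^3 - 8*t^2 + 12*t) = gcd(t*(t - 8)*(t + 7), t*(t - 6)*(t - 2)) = t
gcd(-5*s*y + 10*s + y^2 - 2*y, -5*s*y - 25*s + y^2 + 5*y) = -5*s + y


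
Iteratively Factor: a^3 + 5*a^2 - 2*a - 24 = (a - 2)*(a^2 + 7*a + 12) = (a - 2)*(a + 4)*(a + 3)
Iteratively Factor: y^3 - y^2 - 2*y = (y - 2)*(y^2 + y) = (y - 2)*(y + 1)*(y)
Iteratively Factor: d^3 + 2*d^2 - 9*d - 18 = (d + 2)*(d^2 - 9) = (d + 2)*(d + 3)*(d - 3)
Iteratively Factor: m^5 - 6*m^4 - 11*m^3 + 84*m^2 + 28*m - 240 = (m - 2)*(m^4 - 4*m^3 - 19*m^2 + 46*m + 120) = (m - 4)*(m - 2)*(m^3 - 19*m - 30) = (m - 5)*(m - 4)*(m - 2)*(m^2 + 5*m + 6) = (m - 5)*(m - 4)*(m - 2)*(m + 3)*(m + 2)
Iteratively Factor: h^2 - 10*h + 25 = (h - 5)*(h - 5)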